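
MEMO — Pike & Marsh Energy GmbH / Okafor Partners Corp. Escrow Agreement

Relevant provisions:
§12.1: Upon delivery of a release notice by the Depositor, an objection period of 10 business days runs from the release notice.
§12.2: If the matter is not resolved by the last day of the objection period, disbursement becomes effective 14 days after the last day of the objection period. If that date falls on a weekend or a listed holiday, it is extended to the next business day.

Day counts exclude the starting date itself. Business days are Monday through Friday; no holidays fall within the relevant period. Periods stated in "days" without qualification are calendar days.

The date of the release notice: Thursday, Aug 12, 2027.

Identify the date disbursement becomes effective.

Sep 9, 2027

The last day of the objection period: 10 business days after Thursday, Aug 12, 2027, skipping weekends — Aug 13, Aug 16, Aug 17, Aug 18, Aug 19, Aug 20, Aug 23, Aug 24, Aug 25, Aug 26 — lands on Thursday, Aug 26, 2027.
The date disbursement becomes effective: Aug 26, 2027 + 14 days = Sep 9, 2027. Sep 9, 2027 is a Thursday, so no roll-forward applies.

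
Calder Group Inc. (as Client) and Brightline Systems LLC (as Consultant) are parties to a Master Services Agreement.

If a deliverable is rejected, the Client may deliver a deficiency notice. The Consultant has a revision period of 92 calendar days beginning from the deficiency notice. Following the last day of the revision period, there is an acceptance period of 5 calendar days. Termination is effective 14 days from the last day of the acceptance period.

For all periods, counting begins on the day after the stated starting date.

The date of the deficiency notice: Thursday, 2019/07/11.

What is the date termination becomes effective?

2019/10/30

The last day of the revision period: 2019/07/11 + 92 days = 2019/10/11.
Adding 5 calendar days to 2019/10/11 gives 2019/10/16, which is the last day of the acceptance period.
The date termination becomes effective: 14 calendar days after 2019/10/16 is 2019/10/30.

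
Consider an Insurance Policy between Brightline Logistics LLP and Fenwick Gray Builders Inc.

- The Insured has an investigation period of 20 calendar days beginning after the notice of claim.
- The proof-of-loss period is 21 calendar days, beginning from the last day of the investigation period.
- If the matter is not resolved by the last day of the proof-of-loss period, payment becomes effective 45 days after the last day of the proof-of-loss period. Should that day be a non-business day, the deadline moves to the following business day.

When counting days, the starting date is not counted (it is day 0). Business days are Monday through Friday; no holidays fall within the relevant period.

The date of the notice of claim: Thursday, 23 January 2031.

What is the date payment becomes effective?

The last day of the investigation period: 20 calendar days after 23 January 2031 is 12 February 2031.
The last day of the proof-of-loss period: 12 February 2031 + 21 days = 5 March 2031.
Adding 45 calendar days to 5 March 2031 gives 19 April 2031, which is the date payment becomes effective. That falls on a Saturday, so it rolls to the next business day, Monday, 21 April 2031.

21 April 2031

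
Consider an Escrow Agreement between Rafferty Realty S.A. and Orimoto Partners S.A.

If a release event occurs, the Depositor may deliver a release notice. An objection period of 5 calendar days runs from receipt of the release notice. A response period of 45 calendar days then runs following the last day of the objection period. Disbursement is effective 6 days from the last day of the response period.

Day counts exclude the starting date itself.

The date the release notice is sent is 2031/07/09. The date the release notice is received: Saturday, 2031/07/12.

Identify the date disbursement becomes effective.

2031/09/06

Adding 5 calendar days to 2031/07/12 gives 2031/07/17, which is the last day of the objection period.
The last day of the response period: 2031/07/17 + 45 days = 2031/08/31.
The date disbursement becomes effective: 2031/08/31 + 6 days = 2031/09/06.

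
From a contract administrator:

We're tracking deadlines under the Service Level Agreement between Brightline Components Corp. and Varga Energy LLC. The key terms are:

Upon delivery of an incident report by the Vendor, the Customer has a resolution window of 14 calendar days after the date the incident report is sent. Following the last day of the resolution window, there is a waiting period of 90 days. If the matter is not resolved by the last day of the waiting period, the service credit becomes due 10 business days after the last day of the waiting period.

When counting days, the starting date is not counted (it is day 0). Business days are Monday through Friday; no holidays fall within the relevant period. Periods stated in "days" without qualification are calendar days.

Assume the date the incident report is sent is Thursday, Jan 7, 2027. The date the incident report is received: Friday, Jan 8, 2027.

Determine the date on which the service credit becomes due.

May 5, 2027

The last day of the resolution window: Jan 7, 2027 + 14 days = Jan 21, 2027.
The last day of the waiting period: 90 calendar days after Jan 21, 2027 is Apr 21, 2027.
The date on which the service credit becomes due: 10 business days after Wednesday, Apr 21, 2027, skipping weekends — Apr 22, Apr 23, Apr 26, Apr 27, Apr 28, Apr 29, Apr 30, May 3, May 4, May 5 — lands on Wednesday, May 5, 2027.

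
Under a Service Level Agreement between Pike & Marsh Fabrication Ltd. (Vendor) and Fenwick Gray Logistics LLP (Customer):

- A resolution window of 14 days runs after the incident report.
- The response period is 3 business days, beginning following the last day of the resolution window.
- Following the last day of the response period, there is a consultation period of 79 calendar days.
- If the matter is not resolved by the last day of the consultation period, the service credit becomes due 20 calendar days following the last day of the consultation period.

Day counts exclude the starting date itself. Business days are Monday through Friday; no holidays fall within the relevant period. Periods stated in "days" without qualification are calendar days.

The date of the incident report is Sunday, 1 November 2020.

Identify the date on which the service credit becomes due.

The last day of the resolution window: 14 calendar days after 1 November 2020 is 15 November 2020.
From Sunday, 15 November 2020, 3 business days (Nov 16, Nov 17, Nov 18, skipping weekends) brings us to Wednesday, 18 November 2020, which is the last day of the response period.
The last day of the consultation period: 18 November 2020 + 79 days = 5 February 2021.
The date on which the service credit becomes due: 5 February 2021 + 20 days = 25 February 2021.

25 February 2021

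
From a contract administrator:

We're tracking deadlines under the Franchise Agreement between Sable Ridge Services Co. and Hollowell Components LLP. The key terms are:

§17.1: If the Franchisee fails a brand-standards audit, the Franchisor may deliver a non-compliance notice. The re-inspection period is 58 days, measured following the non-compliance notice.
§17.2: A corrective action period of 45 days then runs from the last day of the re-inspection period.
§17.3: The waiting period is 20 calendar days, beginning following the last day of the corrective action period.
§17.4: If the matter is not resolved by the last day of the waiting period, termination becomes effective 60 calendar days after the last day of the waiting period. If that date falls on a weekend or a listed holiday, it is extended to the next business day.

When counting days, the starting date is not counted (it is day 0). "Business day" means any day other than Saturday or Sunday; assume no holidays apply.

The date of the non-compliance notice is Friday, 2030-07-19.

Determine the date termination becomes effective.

2031-01-20

The last day of the re-inspection period: 2030-07-19 + 58 days = 2030-09-15.
The last day of the corrective action period: 2030-09-15 + 45 days = 2030-10-30.
The last day of the waiting period: 2030-10-30 + 20 days = 2030-11-19.
The date termination becomes effective: 2030-11-19 + 60 days = 2031-01-18. That falls on a Saturday, so it rolls to the next business day, Monday, 2031-01-20.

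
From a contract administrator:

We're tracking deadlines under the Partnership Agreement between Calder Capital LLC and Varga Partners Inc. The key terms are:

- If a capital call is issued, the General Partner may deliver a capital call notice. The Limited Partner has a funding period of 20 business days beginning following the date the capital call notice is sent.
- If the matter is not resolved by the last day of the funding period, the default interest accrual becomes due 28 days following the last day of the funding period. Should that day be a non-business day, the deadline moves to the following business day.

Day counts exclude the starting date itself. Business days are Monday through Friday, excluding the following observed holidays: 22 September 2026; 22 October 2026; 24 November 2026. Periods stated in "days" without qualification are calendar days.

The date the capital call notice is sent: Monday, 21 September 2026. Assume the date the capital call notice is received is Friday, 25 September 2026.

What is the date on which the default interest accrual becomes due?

17 November 2026

From Monday, 21 September 2026, 20 business days (Sep 23, Sep 24, Sep 25, Sep 28, …, Oct 16, Oct 19, Oct 20, skipping weekends and the listed holiday on Sep 22) brings us to Tuesday, 20 October 2026, which is the last day of the funding period.
Adding 28 calendar days to 20 October 2026 gives 17 November 2026, which is the date on which the default interest accrual becomes due. 17 November 2026 is a Tuesday and is not a listed holiday, so no roll-forward applies.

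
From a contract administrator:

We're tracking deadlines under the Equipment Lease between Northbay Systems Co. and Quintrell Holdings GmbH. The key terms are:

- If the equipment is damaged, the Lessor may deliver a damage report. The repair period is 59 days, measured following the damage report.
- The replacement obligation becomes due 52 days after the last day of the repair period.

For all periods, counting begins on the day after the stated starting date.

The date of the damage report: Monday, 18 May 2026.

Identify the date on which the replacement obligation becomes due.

6 September 2026

Adding 59 calendar days to 18 May 2026 gives 16 July 2026, which is the last day of the repair period.
The date on which the replacement obligation becomes due: 16 July 2026 + 52 days = 6 September 2026.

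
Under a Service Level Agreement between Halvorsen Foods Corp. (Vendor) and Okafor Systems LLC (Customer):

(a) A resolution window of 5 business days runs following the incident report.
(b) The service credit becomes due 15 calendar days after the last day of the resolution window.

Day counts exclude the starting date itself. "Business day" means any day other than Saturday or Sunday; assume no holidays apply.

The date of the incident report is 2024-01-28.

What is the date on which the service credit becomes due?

The last day of the resolution window: 5 business days after Sunday, 2024-01-28, skipping weekends — Jan 29, Jan 30, Jan 31, Feb 1, Feb 2 — lands on Friday, 2024-02-02.
Adding 15 calendar days to 2024-02-02 gives 2024-02-17, which is the date on which the service credit becomes due.

2024-02-17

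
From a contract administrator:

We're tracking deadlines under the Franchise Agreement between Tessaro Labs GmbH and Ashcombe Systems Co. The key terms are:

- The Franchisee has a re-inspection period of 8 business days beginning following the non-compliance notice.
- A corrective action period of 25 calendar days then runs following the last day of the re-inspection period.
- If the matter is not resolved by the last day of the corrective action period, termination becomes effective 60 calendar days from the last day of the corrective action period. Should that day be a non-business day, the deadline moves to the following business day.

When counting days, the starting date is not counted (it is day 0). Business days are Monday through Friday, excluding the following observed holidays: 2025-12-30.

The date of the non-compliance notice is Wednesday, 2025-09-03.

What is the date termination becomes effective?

2025-12-09

The last day of the re-inspection period: counting 8 business days from Wednesday, 2025-09-03 (Sep 4, Sep 5, Sep 8, Sep 9, Sep 10, Sep 11, Sep 12, Sep 15, skipping weekends) reaches Monday, 2025-09-15.
The last day of the corrective action period: 25 calendar days after 2025-09-15 is 2025-10-10.
The date termination becomes effective: 60 calendar days after 2025-10-10 is 2025-12-09. 2025-12-09 is a Tuesday and is not a listed holiday, so no roll-forward applies.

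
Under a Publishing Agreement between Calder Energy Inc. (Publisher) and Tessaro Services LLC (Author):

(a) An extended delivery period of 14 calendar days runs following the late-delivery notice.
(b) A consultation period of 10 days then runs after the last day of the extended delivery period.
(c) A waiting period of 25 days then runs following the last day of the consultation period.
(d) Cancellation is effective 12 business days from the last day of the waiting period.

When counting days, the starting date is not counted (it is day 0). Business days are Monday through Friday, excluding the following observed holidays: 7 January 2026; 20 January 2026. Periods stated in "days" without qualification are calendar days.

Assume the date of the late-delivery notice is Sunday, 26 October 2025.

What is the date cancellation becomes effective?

Adding 14 calendar days to 26 October 2025 gives 9 November 2025, which is the last day of the extended delivery period.
The last day of the consultation period: 9 November 2025 + 10 days = 19 November 2025.
The last day of the waiting period: 25 calendar days after 19 November 2025 is 14 December 2025.
From Sunday, 14 December 2025, 12 business days (Dec 15, Dec 16, Dec 17, Dec 18, …, Dec 26, Dec 29, Dec 30, skipping weekends) brings us to Tuesday, 30 December 2025, which is the date cancellation becomes effective.

30 December 2025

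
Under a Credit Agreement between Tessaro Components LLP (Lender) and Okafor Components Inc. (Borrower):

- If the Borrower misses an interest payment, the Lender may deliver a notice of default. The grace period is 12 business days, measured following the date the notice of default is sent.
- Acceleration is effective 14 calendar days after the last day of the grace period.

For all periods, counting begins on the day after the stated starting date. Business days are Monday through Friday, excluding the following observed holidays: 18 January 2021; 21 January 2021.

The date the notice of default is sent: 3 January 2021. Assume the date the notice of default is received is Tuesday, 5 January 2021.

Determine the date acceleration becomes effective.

3 February 2021

The last day of the grace period: 12 business days after Sunday, 3 January 2021, skipping weekends and the listed holiday on Jan 18 — Jan 4, Jan 5, Jan 6, Jan 7, …, Jan 15, Jan 19, Jan 20 — lands on Wednesday, 20 January 2021.
The date acceleration becomes effective: 20 January 2021 + 14 days = 3 February 2021.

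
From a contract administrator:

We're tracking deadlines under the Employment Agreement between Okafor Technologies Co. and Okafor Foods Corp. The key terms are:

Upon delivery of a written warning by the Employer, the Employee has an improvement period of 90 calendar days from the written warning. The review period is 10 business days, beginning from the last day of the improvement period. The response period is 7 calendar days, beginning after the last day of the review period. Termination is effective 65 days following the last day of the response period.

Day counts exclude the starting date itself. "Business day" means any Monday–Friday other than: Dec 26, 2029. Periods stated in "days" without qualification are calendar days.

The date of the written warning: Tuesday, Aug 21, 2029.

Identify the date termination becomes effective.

Feb 13, 2030

The last day of the improvement period: Aug 21, 2029 + 90 days = Nov 19, 2029.
The last day of the review period: counting 10 business days from Monday, Nov 19, 2029 (Nov 20, Nov 21, Nov 22, Nov 23, Nov 26, Nov 27, Nov 28, Nov 29, Nov 30, Dec 3, skipping weekends) reaches Monday, Dec 3, 2029.
The last day of the response period: Dec 3, 2029 + 7 days = Dec 10, 2029.
The date termination becomes effective: Dec 10, 2029 + 65 days = Feb 13, 2030.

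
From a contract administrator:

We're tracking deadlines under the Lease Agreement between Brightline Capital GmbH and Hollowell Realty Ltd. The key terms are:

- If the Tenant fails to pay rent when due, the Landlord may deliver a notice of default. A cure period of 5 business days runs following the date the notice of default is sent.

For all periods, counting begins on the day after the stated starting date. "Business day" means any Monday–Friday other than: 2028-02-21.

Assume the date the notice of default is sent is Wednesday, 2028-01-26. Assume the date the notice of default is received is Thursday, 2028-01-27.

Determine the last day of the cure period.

2028-02-02

The last day of the cure period: counting 5 business days from Wednesday, 2028-01-26 (Jan 27, Jan 28, Jan 31, Feb 1, Feb 2, skipping weekends) reaches Wednesday, 2028-02-02.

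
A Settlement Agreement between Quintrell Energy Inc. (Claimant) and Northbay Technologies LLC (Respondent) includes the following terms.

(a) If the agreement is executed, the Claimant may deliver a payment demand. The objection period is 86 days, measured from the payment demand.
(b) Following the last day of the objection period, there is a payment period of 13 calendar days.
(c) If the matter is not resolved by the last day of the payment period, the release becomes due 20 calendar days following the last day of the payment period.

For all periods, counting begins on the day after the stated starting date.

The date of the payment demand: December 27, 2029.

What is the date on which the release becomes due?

April 25, 2030

Adding 86 calendar days to December 27, 2029 gives March 23, 2030, which is the last day of the objection period.
Adding 13 calendar days to March 23, 2030 gives April 5, 2030, which is the last day of the payment period.
The date on which the release becomes due: April 5, 2030 + 20 days = April 25, 2030.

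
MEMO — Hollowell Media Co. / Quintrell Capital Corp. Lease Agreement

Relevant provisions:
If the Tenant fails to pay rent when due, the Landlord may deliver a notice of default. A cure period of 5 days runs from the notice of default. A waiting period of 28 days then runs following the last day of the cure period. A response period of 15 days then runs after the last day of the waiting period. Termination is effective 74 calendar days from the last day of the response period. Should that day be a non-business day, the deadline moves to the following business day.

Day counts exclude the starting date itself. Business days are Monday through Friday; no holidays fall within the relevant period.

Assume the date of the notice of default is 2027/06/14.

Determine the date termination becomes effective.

2027/10/14

The last day of the cure period: 2027/06/14 + 5 days = 2027/06/19.
The last day of the waiting period: 28 calendar days after 2027/06/19 is 2027/07/17.
Adding 15 calendar days to 2027/07/17 gives 2027/08/01, which is the last day of the response period.
The date termination becomes effective: 74 calendar days after 2027/08/01 is 2027/10/14. 2027/10/14 is a Thursday, so no roll-forward applies.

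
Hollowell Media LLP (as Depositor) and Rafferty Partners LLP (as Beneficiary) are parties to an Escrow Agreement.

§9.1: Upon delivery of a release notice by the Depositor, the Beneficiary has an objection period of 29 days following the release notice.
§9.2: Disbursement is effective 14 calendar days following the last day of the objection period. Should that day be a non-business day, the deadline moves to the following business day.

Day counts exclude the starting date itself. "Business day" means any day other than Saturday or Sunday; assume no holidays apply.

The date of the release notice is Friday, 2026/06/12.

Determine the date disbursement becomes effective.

2026/07/27

The last day of the objection period: 29 calendar days after 2026/06/12 is 2026/07/11.
Adding 14 calendar days to 2026/07/11 gives 2026/07/25, which is the date disbursement becomes effective. That falls on a Saturday, so it rolls to the next business day, Monday, 2026/07/27.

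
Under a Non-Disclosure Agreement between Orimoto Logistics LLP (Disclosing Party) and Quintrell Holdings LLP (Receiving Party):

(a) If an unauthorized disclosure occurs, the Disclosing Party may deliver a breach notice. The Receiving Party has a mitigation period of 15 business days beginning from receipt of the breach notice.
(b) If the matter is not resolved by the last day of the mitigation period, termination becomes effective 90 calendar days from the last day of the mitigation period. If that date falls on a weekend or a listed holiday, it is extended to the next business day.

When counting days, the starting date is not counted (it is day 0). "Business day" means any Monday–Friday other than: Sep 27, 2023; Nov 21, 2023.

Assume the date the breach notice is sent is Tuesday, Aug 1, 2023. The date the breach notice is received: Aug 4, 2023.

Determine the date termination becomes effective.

Nov 23, 2023

From Friday, Aug 4, 2023, 15 business days (Aug 7, Aug 8, Aug 9, Aug 10, …, Aug 23, Aug 24, Aug 25, skipping weekends) brings us to Friday, Aug 25, 2023, which is the last day of the mitigation period.
Adding 90 calendar days to Aug 25, 2023 gives Nov 23, 2023, which is the date termination becomes effective. Nov 23, 2023 is a Thursday and is not a listed holiday, so no roll-forward applies.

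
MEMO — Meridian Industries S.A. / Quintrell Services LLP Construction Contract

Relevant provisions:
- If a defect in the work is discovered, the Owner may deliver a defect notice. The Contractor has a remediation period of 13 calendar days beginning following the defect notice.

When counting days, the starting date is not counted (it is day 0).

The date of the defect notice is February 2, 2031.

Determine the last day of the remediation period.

February 15, 2031

The last day of the remediation period: February 2, 2031 + 13 days = February 15, 2031.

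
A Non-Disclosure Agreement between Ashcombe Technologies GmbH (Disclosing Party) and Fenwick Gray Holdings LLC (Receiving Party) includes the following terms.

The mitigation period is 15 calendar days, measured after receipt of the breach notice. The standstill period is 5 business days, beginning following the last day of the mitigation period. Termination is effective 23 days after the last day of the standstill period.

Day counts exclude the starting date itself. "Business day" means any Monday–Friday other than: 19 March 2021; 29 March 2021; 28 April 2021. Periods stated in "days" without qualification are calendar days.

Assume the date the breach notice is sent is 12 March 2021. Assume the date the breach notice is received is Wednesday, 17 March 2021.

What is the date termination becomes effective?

Adding 15 calendar days to 17 March 2021 gives 1 April 2021, which is the last day of the mitigation period.
From Thursday, 1 April 2021, 5 business days (Apr 2, Apr 5, Apr 6, Apr 7, Apr 8, skipping weekends) brings us to Thursday, 8 April 2021, which is the last day of the standstill period.
Adding 23 calendar days to 8 April 2021 gives 1 May 2021, which is the date termination becomes effective.

1 May 2021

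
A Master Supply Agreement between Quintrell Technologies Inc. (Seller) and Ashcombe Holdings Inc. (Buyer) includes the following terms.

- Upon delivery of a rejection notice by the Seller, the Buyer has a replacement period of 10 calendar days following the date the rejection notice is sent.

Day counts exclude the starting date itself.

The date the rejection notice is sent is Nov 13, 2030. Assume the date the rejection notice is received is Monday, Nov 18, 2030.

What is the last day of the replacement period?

The last day of the replacement period: Nov 13, 2030 + 10 days = Nov 23, 2030.

Nov 23, 2030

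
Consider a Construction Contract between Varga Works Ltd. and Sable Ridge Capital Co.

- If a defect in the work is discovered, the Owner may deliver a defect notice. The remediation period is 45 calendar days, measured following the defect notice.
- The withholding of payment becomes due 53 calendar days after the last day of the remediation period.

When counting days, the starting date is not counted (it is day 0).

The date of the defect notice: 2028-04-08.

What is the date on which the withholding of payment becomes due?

2028-07-15

Adding 45 calendar days to 2028-04-08 gives 2028-05-23, which is the last day of the remediation period.
The date on which the withholding of payment becomes due: 2028-05-23 + 53 days = 2028-07-15.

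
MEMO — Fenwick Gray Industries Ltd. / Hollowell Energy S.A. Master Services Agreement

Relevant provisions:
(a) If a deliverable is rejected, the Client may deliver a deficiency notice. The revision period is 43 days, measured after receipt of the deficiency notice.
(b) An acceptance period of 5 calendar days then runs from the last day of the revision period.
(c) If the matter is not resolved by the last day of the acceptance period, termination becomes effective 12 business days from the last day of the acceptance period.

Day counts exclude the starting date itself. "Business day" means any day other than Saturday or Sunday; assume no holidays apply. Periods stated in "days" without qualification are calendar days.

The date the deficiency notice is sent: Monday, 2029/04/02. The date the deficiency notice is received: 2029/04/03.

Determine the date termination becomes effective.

2029/06/06

Adding 43 calendar days to 2029/04/03 gives 2029/05/16, which is the last day of the revision period.
Adding 5 calendar days to 2029/05/16 gives 2029/05/21, which is the last day of the acceptance period.
The date termination becomes effective: counting 12 business days from Monday, 2029/05/21 (May 22, May 23, May 24, May 25, …, Jun 4, Jun 5, Jun 6, skipping weekends) reaches Wednesday, 2029/06/06.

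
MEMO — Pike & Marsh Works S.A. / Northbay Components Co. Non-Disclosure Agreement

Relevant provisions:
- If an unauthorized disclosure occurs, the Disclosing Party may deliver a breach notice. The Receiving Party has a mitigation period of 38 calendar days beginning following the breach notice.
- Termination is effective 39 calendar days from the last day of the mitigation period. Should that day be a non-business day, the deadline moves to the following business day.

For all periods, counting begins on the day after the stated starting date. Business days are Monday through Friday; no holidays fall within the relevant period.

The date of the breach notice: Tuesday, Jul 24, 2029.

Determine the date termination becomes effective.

Adding 38 calendar days to Jul 24, 2029 gives Aug 31, 2029, which is the last day of the mitigation period.
The date termination becomes effective: Aug 31, 2029 + 39 days = Oct 9, 2029. Oct 9, 2029 is a Tuesday, so no roll-forward applies.

Oct 9, 2029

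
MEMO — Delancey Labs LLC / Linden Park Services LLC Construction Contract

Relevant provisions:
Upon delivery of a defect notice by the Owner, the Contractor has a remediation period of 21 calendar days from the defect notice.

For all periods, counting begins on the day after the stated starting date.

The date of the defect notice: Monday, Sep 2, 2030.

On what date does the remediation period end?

Adding 21 calendar days to Sep 2, 2030 gives Sep 23, 2030, which is the last day of the remediation period.

Sep 23, 2030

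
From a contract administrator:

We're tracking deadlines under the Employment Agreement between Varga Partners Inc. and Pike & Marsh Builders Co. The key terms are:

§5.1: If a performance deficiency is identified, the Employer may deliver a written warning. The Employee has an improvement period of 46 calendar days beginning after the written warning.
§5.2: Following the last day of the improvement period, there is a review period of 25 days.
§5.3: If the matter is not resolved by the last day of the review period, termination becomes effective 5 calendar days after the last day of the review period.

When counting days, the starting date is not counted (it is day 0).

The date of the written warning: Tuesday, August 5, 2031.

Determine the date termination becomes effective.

October 20, 2031

The last day of the improvement period: 46 calendar days after August 5, 2031 is September 20, 2031.
The last day of the review period: 25 calendar days after September 20, 2031 is October 15, 2031.
Adding 5 calendar days to October 15, 2031 gives October 20, 2031, which is the date termination becomes effective.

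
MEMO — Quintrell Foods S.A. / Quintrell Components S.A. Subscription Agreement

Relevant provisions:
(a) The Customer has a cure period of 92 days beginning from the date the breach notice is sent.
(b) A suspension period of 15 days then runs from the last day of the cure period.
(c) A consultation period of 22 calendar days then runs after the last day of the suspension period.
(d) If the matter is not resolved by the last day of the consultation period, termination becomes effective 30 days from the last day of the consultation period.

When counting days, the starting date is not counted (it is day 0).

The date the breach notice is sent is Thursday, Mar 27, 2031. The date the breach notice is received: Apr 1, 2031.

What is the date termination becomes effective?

Sep 2, 2031

Adding 92 calendar days to Mar 27, 2031 gives Jun 27, 2031, which is the last day of the cure period.
Adding 15 calendar days to Jun 27, 2031 gives Jul 12, 2031, which is the last day of the suspension period.
Adding 22 calendar days to Jul 12, 2031 gives Aug 3, 2031, which is the last day of the consultation period.
The date termination becomes effective: 30 calendar days after Aug 3, 2031 is Sep 2, 2031.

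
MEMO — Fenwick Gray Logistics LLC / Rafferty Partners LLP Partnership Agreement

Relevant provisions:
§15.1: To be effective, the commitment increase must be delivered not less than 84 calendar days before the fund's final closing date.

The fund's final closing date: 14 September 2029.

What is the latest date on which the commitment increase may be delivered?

Counting back 84 calendar days from 14 September 2029 gives 22 June 2029.

22 June 2029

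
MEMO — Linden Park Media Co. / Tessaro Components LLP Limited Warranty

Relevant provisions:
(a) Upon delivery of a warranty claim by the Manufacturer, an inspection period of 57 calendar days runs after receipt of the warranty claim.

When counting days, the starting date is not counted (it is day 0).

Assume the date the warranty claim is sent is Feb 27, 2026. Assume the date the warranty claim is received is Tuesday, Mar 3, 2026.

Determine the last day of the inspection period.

Apr 29, 2026

The last day of the inspection period: 57 calendar days after Mar 3, 2026 is Apr 29, 2026.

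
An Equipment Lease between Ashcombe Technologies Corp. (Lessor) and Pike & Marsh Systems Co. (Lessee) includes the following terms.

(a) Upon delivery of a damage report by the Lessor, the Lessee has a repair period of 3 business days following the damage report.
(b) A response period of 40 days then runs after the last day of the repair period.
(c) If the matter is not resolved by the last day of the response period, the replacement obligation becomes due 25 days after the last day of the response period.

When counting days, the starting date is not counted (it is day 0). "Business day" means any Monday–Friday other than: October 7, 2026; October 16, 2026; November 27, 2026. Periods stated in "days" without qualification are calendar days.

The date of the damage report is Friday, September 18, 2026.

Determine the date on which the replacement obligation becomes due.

The last day of the repair period: counting 3 business days from Friday, September 18, 2026 (Sep 21, Sep 22, Sep 23, skipping weekends) reaches Wednesday, September 23, 2026.
The last day of the response period: 40 calendar days after September 23, 2026 is November 2, 2026.
The date on which the replacement obligation becomes due: November 2, 2026 + 25 days = November 27, 2026.

November 27, 2026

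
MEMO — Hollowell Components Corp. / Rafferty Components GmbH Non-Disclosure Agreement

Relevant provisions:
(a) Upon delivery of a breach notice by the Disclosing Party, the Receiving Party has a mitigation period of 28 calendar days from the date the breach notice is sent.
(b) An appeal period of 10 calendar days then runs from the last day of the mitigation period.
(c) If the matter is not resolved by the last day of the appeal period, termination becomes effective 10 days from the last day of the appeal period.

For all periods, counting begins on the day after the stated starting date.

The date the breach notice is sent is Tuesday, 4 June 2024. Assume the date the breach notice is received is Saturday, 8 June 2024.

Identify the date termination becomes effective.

The last day of the mitigation period: 4 June 2024 + 28 days = 2 July 2024.
The last day of the appeal period: 10 calendar days after 2 July 2024 is 12 July 2024.
Adding 10 calendar days to 12 July 2024 gives 22 July 2024, which is the date termination becomes effective.

22 July 2024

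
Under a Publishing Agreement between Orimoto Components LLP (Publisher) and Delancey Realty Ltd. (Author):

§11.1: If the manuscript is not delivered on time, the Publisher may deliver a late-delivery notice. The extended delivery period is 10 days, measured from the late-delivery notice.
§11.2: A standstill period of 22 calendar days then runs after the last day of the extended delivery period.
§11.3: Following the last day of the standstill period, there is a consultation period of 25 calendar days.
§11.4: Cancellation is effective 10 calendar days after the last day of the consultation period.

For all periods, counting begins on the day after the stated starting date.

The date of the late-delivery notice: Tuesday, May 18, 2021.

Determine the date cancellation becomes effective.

Jul 24, 2021

Adding 10 calendar days to May 18, 2021 gives May 28, 2021, which is the last day of the extended delivery period.
The last day of the standstill period: May 28, 2021 + 22 days = Jun 19, 2021.
The last day of the consultation period: Jun 19, 2021 + 25 days = Jul 14, 2021.
Adding 10 calendar days to Jul 14, 2021 gives Jul 24, 2021, which is the date cancellation becomes effective.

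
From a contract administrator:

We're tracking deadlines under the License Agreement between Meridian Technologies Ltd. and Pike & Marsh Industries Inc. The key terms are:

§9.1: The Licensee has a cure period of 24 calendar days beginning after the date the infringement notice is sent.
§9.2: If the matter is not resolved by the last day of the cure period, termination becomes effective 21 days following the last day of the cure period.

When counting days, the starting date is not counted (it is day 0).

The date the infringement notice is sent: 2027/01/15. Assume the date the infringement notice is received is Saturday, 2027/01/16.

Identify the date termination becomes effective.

2027/03/01

The last day of the cure period: 24 calendar days after 2027/01/15 is 2027/02/08.
The date termination becomes effective: 2027/02/08 + 21 days = 2027/03/01.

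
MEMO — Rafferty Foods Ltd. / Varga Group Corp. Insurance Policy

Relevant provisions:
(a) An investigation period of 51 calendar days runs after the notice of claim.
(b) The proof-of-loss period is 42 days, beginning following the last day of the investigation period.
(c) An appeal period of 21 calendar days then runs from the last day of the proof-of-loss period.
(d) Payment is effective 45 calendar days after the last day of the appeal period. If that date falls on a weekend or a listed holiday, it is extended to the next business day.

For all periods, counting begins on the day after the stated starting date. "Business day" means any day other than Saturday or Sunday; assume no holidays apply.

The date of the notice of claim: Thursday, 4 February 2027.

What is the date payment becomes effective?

The last day of the investigation period: 4 February 2027 + 51 days = 27 March 2027.
Adding 42 calendar days to 27 March 2027 gives 8 May 2027, which is the last day of the proof-of-loss period.
The last day of the appeal period: 21 calendar days after 8 May 2027 is 29 May 2027.
The date payment becomes effective: 29 May 2027 + 45 days = 13 July 2027. 13 July 2027 is a Tuesday, so no roll-forward applies.

13 July 2027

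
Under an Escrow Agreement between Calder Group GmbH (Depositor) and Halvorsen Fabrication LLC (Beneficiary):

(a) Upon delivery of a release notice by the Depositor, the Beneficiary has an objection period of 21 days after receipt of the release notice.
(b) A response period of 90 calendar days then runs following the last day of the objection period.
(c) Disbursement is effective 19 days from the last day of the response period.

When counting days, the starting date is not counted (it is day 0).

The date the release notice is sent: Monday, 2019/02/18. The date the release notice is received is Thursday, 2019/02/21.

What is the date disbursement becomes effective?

Adding 21 calendar days to 2019/02/21 gives 2019/03/14, which is the last day of the objection period.
Adding 90 calendar days to 2019/03/14 gives 2019/06/12, which is the last day of the response period.
Adding 19 calendar days to 2019/06/12 gives 2019/07/01, which is the date disbursement becomes effective.

2019/07/01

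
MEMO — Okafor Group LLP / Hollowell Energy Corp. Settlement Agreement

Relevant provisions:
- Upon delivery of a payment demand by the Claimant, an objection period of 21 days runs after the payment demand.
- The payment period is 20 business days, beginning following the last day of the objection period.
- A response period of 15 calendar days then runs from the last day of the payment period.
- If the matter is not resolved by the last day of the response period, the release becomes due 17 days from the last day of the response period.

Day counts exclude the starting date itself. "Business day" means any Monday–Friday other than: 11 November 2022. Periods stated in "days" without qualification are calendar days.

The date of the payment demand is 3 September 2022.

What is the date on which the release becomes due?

The last day of the objection period: 3 September 2022 + 21 days = 24 September 2022.
The last day of the payment period: 20 business days after Saturday, 24 September 2022, skipping weekends — Sep 26, Sep 27, Sep 28, Sep 29, …, Oct 19, Oct 20, Oct 21 — lands on Friday, 21 October 2022.
The last day of the response period: 15 calendar days after 21 October 2022 is 5 November 2022.
The date on which the release becomes due: 5 November 2022 + 17 days = 22 November 2022.

22 November 2022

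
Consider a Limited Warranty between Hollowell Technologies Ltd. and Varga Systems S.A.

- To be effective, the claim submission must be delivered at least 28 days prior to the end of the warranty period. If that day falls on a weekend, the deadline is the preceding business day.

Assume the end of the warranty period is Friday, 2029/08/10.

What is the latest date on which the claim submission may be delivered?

Counting back 28 calendar days from 2029/08/10 gives 2029/07/13. That is a Friday, so no adjustment is needed.

2029/07/13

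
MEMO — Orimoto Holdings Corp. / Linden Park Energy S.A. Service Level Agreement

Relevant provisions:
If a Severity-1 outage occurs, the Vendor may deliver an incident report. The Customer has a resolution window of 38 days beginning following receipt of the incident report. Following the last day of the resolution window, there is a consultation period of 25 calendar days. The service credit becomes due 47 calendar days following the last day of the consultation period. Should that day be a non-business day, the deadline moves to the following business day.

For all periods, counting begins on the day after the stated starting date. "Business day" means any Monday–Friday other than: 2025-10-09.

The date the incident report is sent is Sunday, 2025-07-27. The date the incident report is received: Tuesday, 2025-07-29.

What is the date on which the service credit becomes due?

The last day of the resolution window: 2025-07-29 + 38 days = 2025-09-05.
The last day of the consultation period: 25 calendar days after 2025-09-05 is 2025-09-30.
Adding 47 calendar days to 2025-09-30 gives 2025-11-16, which is the date on which the service credit becomes due. That falls on a Sunday, so it rolls to the next business day, Monday, 2025-11-17.

2025-11-17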